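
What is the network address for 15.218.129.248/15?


IP:   00001111.11011010.10000001.11111000
Mask: 11111111.11111110.00000000.00000000
AND operation:
Net:  00001111.11011010.00000000.00000000
Network: 15.218.0.0/15


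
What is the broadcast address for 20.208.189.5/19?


Network: 20.208.160.0/19
Host bits = 13
Set all host bits to 1:
Broadcast: 20.208.191.255


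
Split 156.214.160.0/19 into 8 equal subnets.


New prefix = 19 + 3 = 22
Each subnet has 1024 addresses
  156.214.160.0/22
  156.214.164.0/22
  156.214.168.0/22
  156.214.172.0/22
  156.214.176.0/22
  156.214.180.0/22
  156.214.184.0/22
  156.214.188.0/22
Subnets: 156.214.160.0/22, 156.214.164.0/22, 156.214.168.0/22, 156.214.172.0/22, 156.214.176.0/22, 156.214.180.0/22, 156.214.184.0/22, 156.214.188.0/22


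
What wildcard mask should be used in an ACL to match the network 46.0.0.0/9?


Subnet mask: 255.128.0.0
Wildcard = 255.255.255.255 - subnet mask
255 - 255 = 0
255 - 128 = 127
255 - 0 = 255
255 - 0 = 255
Wildcard: 0.127.255.255


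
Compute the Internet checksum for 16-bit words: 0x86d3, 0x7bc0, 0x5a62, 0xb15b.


Sum all words (with carry folding):
+ 0x86d3 = 0x86d3
+ 0x7bc0 = 0x0294
+ 0x5a62 = 0x5cf6
+ 0xb15b = 0x0e52
One's complement: ~0x0e52
Checksum = 0xf1ad


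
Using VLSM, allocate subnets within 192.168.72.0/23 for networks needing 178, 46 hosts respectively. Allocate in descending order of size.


178 hosts -> /24 (254 usable): 192.168.72.0/24
46 hosts -> /26 (62 usable): 192.168.73.0/26
Allocation: 192.168.72.0/24 (178 hosts, 254 usable); 192.168.73.0/26 (46 hosts, 62 usable)


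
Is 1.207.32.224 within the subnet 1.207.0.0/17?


Subnet network: 1.207.0.0
Test IP AND mask: 1.207.0.0
Yes, 1.207.32.224 is in 1.207.0.0/17


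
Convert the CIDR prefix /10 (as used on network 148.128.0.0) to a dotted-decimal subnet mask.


/10 means 10 network bits, 22 host bits
Binary: 11111111110000000000000000000000
Mask: 255.192.0.0


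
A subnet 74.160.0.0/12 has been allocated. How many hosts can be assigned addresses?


Host bits = 32 - 12 = 20
Total addresses = 2^20 = 1048576
Usable = total - 2 (network and broadcast)
Usable hosts: 1048574


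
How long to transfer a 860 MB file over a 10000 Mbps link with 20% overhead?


Effective throughput = 10000 * (1 - 20/100) = 8000 Mbps
File size in Mb = 860 * 8 = 6880 Mb
Time = 6880 / 8000
Time = 0.86 seconds


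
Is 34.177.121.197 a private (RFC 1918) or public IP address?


RFC 1918 private ranges:
  10.0.0.0/8 (10.0.0.0 - 10.255.255.255)
  172.16.0.0/12 (172.16.0.0 - 172.31.255.255)
  192.168.0.0/16 (192.168.0.0 - 192.168.255.255)
Public (not in any RFC 1918 range)


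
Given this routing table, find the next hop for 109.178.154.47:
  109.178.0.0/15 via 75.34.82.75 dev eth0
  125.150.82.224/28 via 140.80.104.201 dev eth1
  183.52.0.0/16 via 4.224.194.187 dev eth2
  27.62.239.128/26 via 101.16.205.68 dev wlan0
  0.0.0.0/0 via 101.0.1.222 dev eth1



Longest prefix match for 109.178.154.47:
  /15 109.178.0.0: MATCH
  /28 125.150.82.224: no
  /16 183.52.0.0: no
  /26 27.62.239.128: no
  /0 0.0.0.0: MATCH
Selected: next-hop 75.34.82.75 via eth0 (matched /15)


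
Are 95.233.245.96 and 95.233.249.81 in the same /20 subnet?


Mask: 255.255.240.0
95.233.245.96 AND mask = 95.233.240.0
95.233.249.81 AND mask = 95.233.240.0
Yes, same subnet (95.233.240.0)


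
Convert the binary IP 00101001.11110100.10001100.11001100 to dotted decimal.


00101001 = 41
11110100 = 244
10001100 = 140
11001100 = 204
IP: 41.244.140.204


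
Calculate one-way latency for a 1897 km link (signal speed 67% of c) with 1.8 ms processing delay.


Speed = 0.67 * 3e5 km/s = 201000 km/s
Propagation delay = 1897 / 201000 = 0.0094 s = 9.4378 ms
Processing delay = 1.8 ms
Total one-way latency = 11.2378 ms


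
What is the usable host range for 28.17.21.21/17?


Network: 28.17.0.0
Broadcast: 28.17.127.255
First usable = network + 1
Last usable = broadcast - 1
Range: 28.17.0.1 to 28.17.127.254


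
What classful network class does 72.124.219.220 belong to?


First octet: 72
Binary: 01001000
0xxxxxxx -> Class A (1-126)
Class A, default mask 255.0.0.0 (/8)


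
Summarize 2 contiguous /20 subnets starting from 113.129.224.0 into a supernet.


Original prefix: /20
Number of subnets: 2 = 2^1
New prefix = 20 - 1 = 19
Supernet: 113.129.224.0/19


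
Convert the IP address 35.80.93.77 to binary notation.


35 = 00100011
80 = 01010000
93 = 01011101
77 = 01001101
Binary: 00100011.01010000.01011101.01001101


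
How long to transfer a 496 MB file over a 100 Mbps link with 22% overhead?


Effective throughput = 100 * (1 - 22/100) = 78 Mbps
File size in Mb = 496 * 8 = 3968 Mb
Time = 3968 / 78
Time = 50.8718 seconds


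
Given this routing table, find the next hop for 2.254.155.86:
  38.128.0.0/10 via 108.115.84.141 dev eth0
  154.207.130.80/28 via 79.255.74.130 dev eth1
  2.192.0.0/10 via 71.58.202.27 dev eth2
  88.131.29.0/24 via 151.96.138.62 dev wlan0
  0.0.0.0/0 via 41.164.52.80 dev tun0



Longest prefix match for 2.254.155.86:
  /10 38.128.0.0: no
  /28 154.207.130.80: no
  /10 2.192.0.0: MATCH
  /24 88.131.29.0: no
  /0 0.0.0.0: MATCH
Selected: next-hop 71.58.202.27 via eth2 (matched /10)


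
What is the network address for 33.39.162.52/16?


IP:   00100001.00100111.10100010.00110100
Mask: 11111111.11111111.00000000.00000000
AND operation:
Net:  00100001.00100111.00000000.00000000
Network: 33.39.0.0/16


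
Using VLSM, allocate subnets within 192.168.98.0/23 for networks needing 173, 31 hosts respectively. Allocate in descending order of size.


173 hosts -> /24 (254 usable): 192.168.98.0/24
31 hosts -> /26 (62 usable): 192.168.99.0/26
Allocation: 192.168.98.0/24 (173 hosts, 254 usable); 192.168.99.0/26 (31 hosts, 62 usable)


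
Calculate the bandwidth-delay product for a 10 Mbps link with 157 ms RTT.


BDP = bandwidth * RTT
= 10 Mbps * 157 ms
= 10 * 1e6 * 157 / 1000 bits
= 1570000 bits
= 196250 bytes
= 191.6504 KB
BDP = 1570000 bits (196250 bytes)


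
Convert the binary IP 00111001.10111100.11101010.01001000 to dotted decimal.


00111001 = 57
10111100 = 188
11101010 = 234
01001000 = 72
IP: 57.188.234.72


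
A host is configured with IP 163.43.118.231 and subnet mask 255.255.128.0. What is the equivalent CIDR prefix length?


Binary: 11111111.11111111.10000000.00000000
Count leading 1s
Prefix: /17


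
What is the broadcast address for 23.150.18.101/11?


Network: 23.128.0.0/11
Host bits = 21
Set all host bits to 1:
Broadcast: 23.159.255.255


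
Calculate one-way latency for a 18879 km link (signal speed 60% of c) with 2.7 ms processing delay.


Speed = 0.6 * 3e5 km/s = 180000 km/s
Propagation delay = 18879 / 180000 = 0.1049 s = 104.8833 ms
Processing delay = 2.7 ms
Total one-way latency = 107.5833 ms


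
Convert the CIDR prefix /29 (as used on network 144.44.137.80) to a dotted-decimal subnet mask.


/29 means 29 network bits, 3 host bits
Binary: 11111111111111111111111111111000
Mask: 255.255.255.248


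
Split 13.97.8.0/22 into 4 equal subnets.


New prefix = 22 + 2 = 24
Each subnet has 256 addresses
  13.97.8.0/24
  13.97.9.0/24
  13.97.10.0/24
  13.97.11.0/24
Subnets: 13.97.8.0/24, 13.97.9.0/24, 13.97.10.0/24, 13.97.11.0/24


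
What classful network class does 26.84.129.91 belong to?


First octet: 26
Binary: 00011010
0xxxxxxx -> Class A (1-126)
Class A, default mask 255.0.0.0 (/8)


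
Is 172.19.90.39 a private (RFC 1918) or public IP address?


RFC 1918 private ranges:
  10.0.0.0/8 (10.0.0.0 - 10.255.255.255)
  172.16.0.0/12 (172.16.0.0 - 172.31.255.255)
  192.168.0.0/16 (192.168.0.0 - 192.168.255.255)
Private (in 172.16.0.0/12)


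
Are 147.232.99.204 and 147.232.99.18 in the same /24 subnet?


Mask: 255.255.255.0
147.232.99.204 AND mask = 147.232.99.0
147.232.99.18 AND mask = 147.232.99.0
Yes, same subnet (147.232.99.0)


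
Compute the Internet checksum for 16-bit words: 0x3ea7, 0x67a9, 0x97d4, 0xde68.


Sum all words (with carry folding):
+ 0x3ea7 = 0x3ea7
+ 0x67a9 = 0xa650
+ 0x97d4 = 0x3e25
+ 0xde68 = 0x1c8e
One's complement: ~0x1c8e
Checksum = 0xe371


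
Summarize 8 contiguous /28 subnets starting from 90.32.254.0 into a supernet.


Original prefix: /28
Number of subnets: 8 = 2^3
New prefix = 28 - 3 = 25
Supernet: 90.32.254.0/25


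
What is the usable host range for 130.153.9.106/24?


Network: 130.153.9.0
Broadcast: 130.153.9.255
First usable = network + 1
Last usable = broadcast - 1
Range: 130.153.9.1 to 130.153.9.254


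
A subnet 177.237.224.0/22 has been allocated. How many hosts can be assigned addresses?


Host bits = 32 - 22 = 10
Total addresses = 2^10 = 1024
Usable = total - 2 (network and broadcast)
Usable hosts: 1022


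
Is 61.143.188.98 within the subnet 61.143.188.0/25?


Subnet network: 61.143.188.0
Test IP AND mask: 61.143.188.0
Yes, 61.143.188.98 is in 61.143.188.0/25


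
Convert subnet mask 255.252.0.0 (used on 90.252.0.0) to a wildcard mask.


Subnet mask: 255.252.0.0
Wildcard = 255.255.255.255 - subnet mask
255 - 255 = 0
255 - 252 = 3
255 - 0 = 255
255 - 0 = 255
Wildcard: 0.3.255.255


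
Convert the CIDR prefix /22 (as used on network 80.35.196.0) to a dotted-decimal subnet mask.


/22 means 22 network bits, 10 host bits
Binary: 11111111111111111111110000000000
Mask: 255.255.252.0


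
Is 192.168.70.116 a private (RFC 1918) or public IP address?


RFC 1918 private ranges:
  10.0.0.0/8 (10.0.0.0 - 10.255.255.255)
  172.16.0.0/12 (172.16.0.0 - 172.31.255.255)
  192.168.0.0/16 (192.168.0.0 - 192.168.255.255)
Private (in 192.168.0.0/16)


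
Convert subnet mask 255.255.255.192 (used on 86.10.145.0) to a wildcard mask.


Subnet mask: 255.255.255.192
Wildcard = 255.255.255.255 - subnet mask
255 - 255 = 0
255 - 255 = 0
255 - 255 = 0
255 - 192 = 63
Wildcard: 0.0.0.63


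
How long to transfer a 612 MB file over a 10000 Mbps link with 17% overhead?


Effective throughput = 10000 * (1 - 17/100) = 8300 Mbps
File size in Mb = 612 * 8 = 4896 Mb
Time = 4896 / 8300
Time = 0.5899 seconds


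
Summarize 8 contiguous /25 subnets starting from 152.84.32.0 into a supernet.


Original prefix: /25
Number of subnets: 8 = 2^3
New prefix = 25 - 3 = 22
Supernet: 152.84.32.0/22


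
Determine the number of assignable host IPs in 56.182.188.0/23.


Host bits = 32 - 23 = 9
Total addresses = 2^9 = 512
Usable = total - 2 (network and broadcast)
Usable hosts: 510


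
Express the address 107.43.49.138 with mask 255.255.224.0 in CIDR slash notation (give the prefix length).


Binary: 11111111.11111111.11100000.00000000
Count leading 1s
Prefix: /19


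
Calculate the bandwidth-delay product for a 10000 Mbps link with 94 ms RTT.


BDP = bandwidth * RTT
= 10000 Mbps * 94 ms
= 10000 * 1e6 * 94 / 1000 bits
= 940000000 bits
= 117500000 bytes
= 114746.0938 KB
BDP = 940000000 bits (117500000 bytes)


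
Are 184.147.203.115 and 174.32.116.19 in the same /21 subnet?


Mask: 255.255.248.0
184.147.203.115 AND mask = 184.147.200.0
174.32.116.19 AND mask = 174.32.112.0
No, different subnets (184.147.200.0 vs 174.32.112.0)


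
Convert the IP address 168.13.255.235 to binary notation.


168 = 10101000
13 = 00001101
255 = 11111111
235 = 11101011
Binary: 10101000.00001101.11111111.11101011


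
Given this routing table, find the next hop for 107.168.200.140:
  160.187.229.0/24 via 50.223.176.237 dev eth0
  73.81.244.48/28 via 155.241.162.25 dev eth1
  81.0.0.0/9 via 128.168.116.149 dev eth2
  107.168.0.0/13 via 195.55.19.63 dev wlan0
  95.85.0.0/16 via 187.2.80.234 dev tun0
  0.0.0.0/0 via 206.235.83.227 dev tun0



Longest prefix match for 107.168.200.140:
  /24 160.187.229.0: no
  /28 73.81.244.48: no
  /9 81.0.0.0: no
  /13 107.168.0.0: MATCH
  /16 95.85.0.0: no
  /0 0.0.0.0: MATCH
Selected: next-hop 195.55.19.63 via wlan0 (matched /13)


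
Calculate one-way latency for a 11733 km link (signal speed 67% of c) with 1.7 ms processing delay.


Speed = 0.67 * 3e5 km/s = 201000 km/s
Propagation delay = 11733 / 201000 = 0.0584 s = 58.3731 ms
Processing delay = 1.7 ms
Total one-way latency = 60.0731 ms


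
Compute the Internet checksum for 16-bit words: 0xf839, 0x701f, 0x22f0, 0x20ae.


Sum all words (with carry folding):
+ 0xf839 = 0xf839
+ 0x701f = 0x6859
+ 0x22f0 = 0x8b49
+ 0x20ae = 0xabf7
One's complement: ~0xabf7
Checksum = 0x5408


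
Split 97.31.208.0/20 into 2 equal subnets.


New prefix = 20 + 1 = 21
Each subnet has 2048 addresses
  97.31.208.0/21
  97.31.216.0/21
Subnets: 97.31.208.0/21, 97.31.216.0/21


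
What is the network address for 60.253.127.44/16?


IP:   00111100.11111101.01111111.00101100
Mask: 11111111.11111111.00000000.00000000
AND operation:
Net:  00111100.11111101.00000000.00000000
Network: 60.253.0.0/16


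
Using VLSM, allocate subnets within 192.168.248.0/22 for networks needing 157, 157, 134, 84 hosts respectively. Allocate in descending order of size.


157 hosts -> /24 (254 usable): 192.168.248.0/24
157 hosts -> /24 (254 usable): 192.168.249.0/24
134 hosts -> /24 (254 usable): 192.168.250.0/24
84 hosts -> /25 (126 usable): 192.168.251.0/25
Allocation: 192.168.248.0/24 (157 hosts, 254 usable); 192.168.249.0/24 (157 hosts, 254 usable); 192.168.250.0/24 (134 hosts, 254 usable); 192.168.251.0/25 (84 hosts, 126 usable)


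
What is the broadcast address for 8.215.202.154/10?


Network: 8.192.0.0/10
Host bits = 22
Set all host bits to 1:
Broadcast: 8.255.255.255


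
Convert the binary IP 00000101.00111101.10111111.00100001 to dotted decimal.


00000101 = 5
00111101 = 61
10111111 = 191
00100001 = 33
IP: 5.61.191.33


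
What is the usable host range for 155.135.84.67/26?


Network: 155.135.84.64
Broadcast: 155.135.84.127
First usable = network + 1
Last usable = broadcast - 1
Range: 155.135.84.65 to 155.135.84.126


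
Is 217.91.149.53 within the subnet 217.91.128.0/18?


Subnet network: 217.91.128.0
Test IP AND mask: 217.91.128.0
Yes, 217.91.149.53 is in 217.91.128.0/18


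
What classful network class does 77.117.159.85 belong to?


First octet: 77
Binary: 01001101
0xxxxxxx -> Class A (1-126)
Class A, default mask 255.0.0.0 (/8)


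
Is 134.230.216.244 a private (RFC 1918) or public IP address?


RFC 1918 private ranges:
  10.0.0.0/8 (10.0.0.0 - 10.255.255.255)
  172.16.0.0/12 (172.16.0.0 - 172.31.255.255)
  192.168.0.0/16 (192.168.0.0 - 192.168.255.255)
Public (not in any RFC 1918 range)


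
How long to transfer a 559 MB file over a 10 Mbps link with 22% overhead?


Effective throughput = 10 * (1 - 22/100) = 7.8 Mbps
File size in Mb = 559 * 8 = 4472 Mb
Time = 4472 / 7.8
Time = 573.3333 seconds


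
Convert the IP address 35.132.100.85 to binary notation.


35 = 00100011
132 = 10000100
100 = 01100100
85 = 01010101
Binary: 00100011.10000100.01100100.01010101


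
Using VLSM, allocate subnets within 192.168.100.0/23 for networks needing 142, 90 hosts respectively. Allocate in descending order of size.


142 hosts -> /24 (254 usable): 192.168.100.0/24
90 hosts -> /25 (126 usable): 192.168.101.0/25
Allocation: 192.168.100.0/24 (142 hosts, 254 usable); 192.168.101.0/25 (90 hosts, 126 usable)


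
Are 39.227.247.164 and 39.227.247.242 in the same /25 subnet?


Mask: 255.255.255.128
39.227.247.164 AND mask = 39.227.247.128
39.227.247.242 AND mask = 39.227.247.128
Yes, same subnet (39.227.247.128)


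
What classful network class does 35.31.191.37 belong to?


First octet: 35
Binary: 00100011
0xxxxxxx -> Class A (1-126)
Class A, default mask 255.0.0.0 (/8)


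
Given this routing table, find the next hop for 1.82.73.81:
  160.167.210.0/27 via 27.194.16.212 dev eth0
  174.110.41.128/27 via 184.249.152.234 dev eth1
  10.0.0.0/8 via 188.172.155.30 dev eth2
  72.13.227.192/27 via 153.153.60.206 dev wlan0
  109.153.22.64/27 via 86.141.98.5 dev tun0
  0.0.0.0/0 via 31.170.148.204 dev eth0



Longest prefix match for 1.82.73.81:
  /27 160.167.210.0: no
  /27 174.110.41.128: no
  /8 10.0.0.0: no
  /27 72.13.227.192: no
  /27 109.153.22.64: no
  /0 0.0.0.0: MATCH
Selected: next-hop 31.170.148.204 via eth0 (matched /0)


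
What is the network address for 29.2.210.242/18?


IP:   00011101.00000010.11010010.11110010
Mask: 11111111.11111111.11000000.00000000
AND operation:
Net:  00011101.00000010.11000000.00000000
Network: 29.2.192.0/18


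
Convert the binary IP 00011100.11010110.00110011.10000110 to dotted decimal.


00011100 = 28
11010110 = 214
00110011 = 51
10000110 = 134
IP: 28.214.51.134


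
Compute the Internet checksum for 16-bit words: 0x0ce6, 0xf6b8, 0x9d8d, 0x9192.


Sum all words (with carry folding):
+ 0x0ce6 = 0x0ce6
+ 0xf6b8 = 0x039f
+ 0x9d8d = 0xa12c
+ 0x9192 = 0x32bf
One's complement: ~0x32bf
Checksum = 0xcd40


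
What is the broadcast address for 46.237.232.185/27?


Network: 46.237.232.160/27
Host bits = 5
Set all host bits to 1:
Broadcast: 46.237.232.191


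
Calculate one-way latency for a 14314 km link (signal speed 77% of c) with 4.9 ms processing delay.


Speed = 0.77 * 3e5 km/s = 231000 km/s
Propagation delay = 14314 / 231000 = 0.062 s = 61.9654 ms
Processing delay = 4.9 ms
Total one-way latency = 66.8654 ms


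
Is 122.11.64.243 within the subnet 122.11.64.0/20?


Subnet network: 122.11.64.0
Test IP AND mask: 122.11.64.0
Yes, 122.11.64.243 is in 122.11.64.0/20


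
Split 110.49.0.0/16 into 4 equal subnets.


New prefix = 16 + 2 = 18
Each subnet has 16384 addresses
  110.49.0.0/18
  110.49.64.0/18
  110.49.128.0/18
  110.49.192.0/18
Subnets: 110.49.0.0/18, 110.49.64.0/18, 110.49.128.0/18, 110.49.192.0/18


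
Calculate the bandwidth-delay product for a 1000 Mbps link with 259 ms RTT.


BDP = bandwidth * RTT
= 1000 Mbps * 259 ms
= 1000 * 1e6 * 259 / 1000 bits
= 259000000 bits
= 32375000 bytes
= 31616.2109 KB
BDP = 259000000 bits (32375000 bytes)


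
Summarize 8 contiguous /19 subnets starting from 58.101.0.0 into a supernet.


Original prefix: /19
Number of subnets: 8 = 2^3
New prefix = 19 - 3 = 16
Supernet: 58.101.0.0/16


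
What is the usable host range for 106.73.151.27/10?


Network: 106.64.0.0
Broadcast: 106.127.255.255
First usable = network + 1
Last usable = broadcast - 1
Range: 106.64.0.1 to 106.127.255.254


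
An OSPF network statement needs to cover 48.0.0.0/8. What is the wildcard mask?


Subnet mask: 255.0.0.0
Wildcard = 255.255.255.255 - subnet mask
255 - 255 = 0
255 - 0 = 255
255 - 0 = 255
255 - 0 = 255
Wildcard: 0.255.255.255


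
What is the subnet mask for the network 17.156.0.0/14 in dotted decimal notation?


/14 means 14 network bits, 18 host bits
Binary: 11111111111111000000000000000000
Mask: 255.252.0.0


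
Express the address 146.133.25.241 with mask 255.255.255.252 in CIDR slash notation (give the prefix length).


Binary: 11111111.11111111.11111111.11111100
Count leading 1s
Prefix: /30


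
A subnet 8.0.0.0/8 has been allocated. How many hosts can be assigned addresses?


Host bits = 32 - 8 = 24
Total addresses = 2^24 = 16777216
Usable = total - 2 (network and broadcast)
Usable hosts: 16777214


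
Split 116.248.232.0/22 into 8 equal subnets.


New prefix = 22 + 3 = 25
Each subnet has 128 addresses
  116.248.232.0/25
  116.248.232.128/25
  116.248.233.0/25
  116.248.233.128/25
  116.248.234.0/25
  116.248.234.128/25
  116.248.235.0/25
  116.248.235.128/25
Subnets: 116.248.232.0/25, 116.248.232.128/25, 116.248.233.0/25, 116.248.233.128/25, 116.248.234.0/25, 116.248.234.128/25, 116.248.235.0/25, 116.248.235.128/25


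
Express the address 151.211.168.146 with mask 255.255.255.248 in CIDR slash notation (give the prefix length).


Binary: 11111111.11111111.11111111.11111000
Count leading 1s
Prefix: /29


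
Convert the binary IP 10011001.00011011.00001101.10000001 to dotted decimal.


10011001 = 153
00011011 = 27
00001101 = 13
10000001 = 129
IP: 153.27.13.129


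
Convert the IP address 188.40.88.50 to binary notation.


188 = 10111100
40 = 00101000
88 = 01011000
50 = 00110010
Binary: 10111100.00101000.01011000.00110010


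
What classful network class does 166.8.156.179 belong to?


First octet: 166
Binary: 10100110
10xxxxxx -> Class B (128-191)
Class B, default mask 255.255.0.0 (/16)


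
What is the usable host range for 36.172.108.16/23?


Network: 36.172.108.0
Broadcast: 36.172.109.255
First usable = network + 1
Last usable = broadcast - 1
Range: 36.172.108.1 to 36.172.109.254


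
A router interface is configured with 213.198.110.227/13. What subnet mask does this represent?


/13 means 13 network bits, 19 host bits
Binary: 11111111111110000000000000000000
Mask: 255.248.0.0


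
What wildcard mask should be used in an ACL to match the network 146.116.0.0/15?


Subnet mask: 255.254.0.0
Wildcard = 255.255.255.255 - subnet mask
255 - 255 = 0
255 - 254 = 1
255 - 0 = 255
255 - 0 = 255
Wildcard: 0.1.255.255


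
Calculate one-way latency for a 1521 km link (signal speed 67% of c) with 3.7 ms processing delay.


Speed = 0.67 * 3e5 km/s = 201000 km/s
Propagation delay = 1521 / 201000 = 0.0076 s = 7.5672 ms
Processing delay = 3.7 ms
Total one-way latency = 11.2672 ms


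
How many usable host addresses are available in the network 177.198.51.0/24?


Host bits = 32 - 24 = 8
Total addresses = 2^8 = 256
Usable = total - 2 (network and broadcast)
Usable hosts: 254


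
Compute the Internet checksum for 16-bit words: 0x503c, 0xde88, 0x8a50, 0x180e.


Sum all words (with carry folding):
+ 0x503c = 0x503c
+ 0xde88 = 0x2ec5
+ 0x8a50 = 0xb915
+ 0x180e = 0xd123
One's complement: ~0xd123
Checksum = 0x2edc


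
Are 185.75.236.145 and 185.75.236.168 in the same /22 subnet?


Mask: 255.255.252.0
185.75.236.145 AND mask = 185.75.236.0
185.75.236.168 AND mask = 185.75.236.0
Yes, same subnet (185.75.236.0)


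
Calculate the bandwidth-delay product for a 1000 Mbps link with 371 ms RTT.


BDP = bandwidth * RTT
= 1000 Mbps * 371 ms
= 1000 * 1e6 * 371 / 1000 bits
= 371000000 bits
= 46375000 bytes
= 45288.0859 KB
BDP = 371000000 bits (46375000 bytes)


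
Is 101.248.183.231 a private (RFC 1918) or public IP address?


RFC 1918 private ranges:
  10.0.0.0/8 (10.0.0.0 - 10.255.255.255)
  172.16.0.0/12 (172.16.0.0 - 172.31.255.255)
  192.168.0.0/16 (192.168.0.0 - 192.168.255.255)
Public (not in any RFC 1918 range)


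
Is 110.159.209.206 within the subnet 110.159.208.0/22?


Subnet network: 110.159.208.0
Test IP AND mask: 110.159.208.0
Yes, 110.159.209.206 is in 110.159.208.0/22


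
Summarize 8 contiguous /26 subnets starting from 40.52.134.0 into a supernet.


Original prefix: /26
Number of subnets: 8 = 2^3
New prefix = 26 - 3 = 23
Supernet: 40.52.134.0/23


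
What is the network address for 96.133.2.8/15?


IP:   01100000.10000101.00000010.00001000
Mask: 11111111.11111110.00000000.00000000
AND operation:
Net:  01100000.10000100.00000000.00000000
Network: 96.132.0.0/15


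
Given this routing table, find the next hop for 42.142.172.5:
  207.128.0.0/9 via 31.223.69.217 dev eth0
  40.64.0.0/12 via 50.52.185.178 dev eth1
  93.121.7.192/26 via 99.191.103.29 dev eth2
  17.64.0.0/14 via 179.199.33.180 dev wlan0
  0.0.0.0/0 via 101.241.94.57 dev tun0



Longest prefix match for 42.142.172.5:
  /9 207.128.0.0: no
  /12 40.64.0.0: no
  /26 93.121.7.192: no
  /14 17.64.0.0: no
  /0 0.0.0.0: MATCH
Selected: next-hop 101.241.94.57 via tun0 (matched /0)


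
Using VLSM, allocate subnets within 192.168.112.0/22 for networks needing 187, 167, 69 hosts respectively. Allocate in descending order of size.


187 hosts -> /24 (254 usable): 192.168.112.0/24
167 hosts -> /24 (254 usable): 192.168.113.0/24
69 hosts -> /25 (126 usable): 192.168.114.0/25
Allocation: 192.168.112.0/24 (187 hosts, 254 usable); 192.168.113.0/24 (167 hosts, 254 usable); 192.168.114.0/25 (69 hosts, 126 usable)


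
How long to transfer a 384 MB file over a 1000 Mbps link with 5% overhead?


Effective throughput = 1000 * (1 - 5/100) = 950 Mbps
File size in Mb = 384 * 8 = 3072 Mb
Time = 3072 / 950
Time = 3.2337 seconds


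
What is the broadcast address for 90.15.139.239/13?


Network: 90.8.0.0/13
Host bits = 19
Set all host bits to 1:
Broadcast: 90.15.255.255


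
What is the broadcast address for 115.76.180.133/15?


Network: 115.76.0.0/15
Host bits = 17
Set all host bits to 1:
Broadcast: 115.77.255.255


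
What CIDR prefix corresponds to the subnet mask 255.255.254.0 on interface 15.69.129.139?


Binary: 11111111.11111111.11111110.00000000
Count leading 1s
Prefix: /23


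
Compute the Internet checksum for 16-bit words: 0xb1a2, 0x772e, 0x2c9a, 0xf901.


Sum all words (with carry folding):
+ 0xb1a2 = 0xb1a2
+ 0x772e = 0x28d1
+ 0x2c9a = 0x556b
+ 0xf901 = 0x4e6d
One's complement: ~0x4e6d
Checksum = 0xb192


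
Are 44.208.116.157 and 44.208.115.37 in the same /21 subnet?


Mask: 255.255.248.0
44.208.116.157 AND mask = 44.208.112.0
44.208.115.37 AND mask = 44.208.112.0
Yes, same subnet (44.208.112.0)


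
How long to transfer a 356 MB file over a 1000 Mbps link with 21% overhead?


Effective throughput = 1000 * (1 - 21/100) = 790 Mbps
File size in Mb = 356 * 8 = 2848 Mb
Time = 2848 / 790
Time = 3.6051 seconds


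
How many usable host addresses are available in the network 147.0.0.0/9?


Host bits = 32 - 9 = 23
Total addresses = 2^23 = 8388608
Usable = total - 2 (network and broadcast)
Usable hosts: 8388606


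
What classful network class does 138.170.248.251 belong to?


First octet: 138
Binary: 10001010
10xxxxxx -> Class B (128-191)
Class B, default mask 255.255.0.0 (/16)


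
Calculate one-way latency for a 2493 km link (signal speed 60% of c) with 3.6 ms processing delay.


Speed = 0.6 * 3e5 km/s = 180000 km/s
Propagation delay = 2493 / 180000 = 0.0138 s = 13.85 ms
Processing delay = 3.6 ms
Total one-way latency = 17.45 ms


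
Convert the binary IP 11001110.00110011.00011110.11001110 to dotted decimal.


11001110 = 206
00110011 = 51
00011110 = 30
11001110 = 206
IP: 206.51.30.206


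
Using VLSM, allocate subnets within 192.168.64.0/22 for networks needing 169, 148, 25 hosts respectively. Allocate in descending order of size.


169 hosts -> /24 (254 usable): 192.168.64.0/24
148 hosts -> /24 (254 usable): 192.168.65.0/24
25 hosts -> /27 (30 usable): 192.168.66.0/27
Allocation: 192.168.64.0/24 (169 hosts, 254 usable); 192.168.65.0/24 (148 hosts, 254 usable); 192.168.66.0/27 (25 hosts, 30 usable)


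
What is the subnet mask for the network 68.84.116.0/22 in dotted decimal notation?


/22 means 22 network bits, 10 host bits
Binary: 11111111111111111111110000000000
Mask: 255.255.252.0


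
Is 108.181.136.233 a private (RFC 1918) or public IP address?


RFC 1918 private ranges:
  10.0.0.0/8 (10.0.0.0 - 10.255.255.255)
  172.16.0.0/12 (172.16.0.0 - 172.31.255.255)
  192.168.0.0/16 (192.168.0.0 - 192.168.255.255)
Public (not in any RFC 1918 range)


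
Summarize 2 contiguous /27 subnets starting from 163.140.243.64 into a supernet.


Original prefix: /27
Number of subnets: 2 = 2^1
New prefix = 27 - 1 = 26
Supernet: 163.140.243.64/26


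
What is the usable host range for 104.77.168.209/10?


Network: 104.64.0.0
Broadcast: 104.127.255.255
First usable = network + 1
Last usable = broadcast - 1
Range: 104.64.0.1 to 104.127.255.254


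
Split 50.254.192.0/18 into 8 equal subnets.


New prefix = 18 + 3 = 21
Each subnet has 2048 addresses
  50.254.192.0/21
  50.254.200.0/21
  50.254.208.0/21
  50.254.216.0/21
  50.254.224.0/21
  50.254.232.0/21
  50.254.240.0/21
  50.254.248.0/21
Subnets: 50.254.192.0/21, 50.254.200.0/21, 50.254.208.0/21, 50.254.216.0/21, 50.254.224.0/21, 50.254.232.0/21, 50.254.240.0/21, 50.254.248.0/21


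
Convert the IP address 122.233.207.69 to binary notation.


122 = 01111010
233 = 11101001
207 = 11001111
69 = 01000101
Binary: 01111010.11101001.11001111.01000101


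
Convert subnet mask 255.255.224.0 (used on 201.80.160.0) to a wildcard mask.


Subnet mask: 255.255.224.0
Wildcard = 255.255.255.255 - subnet mask
255 - 255 = 0
255 - 255 = 0
255 - 224 = 31
255 - 0 = 255
Wildcard: 0.0.31.255


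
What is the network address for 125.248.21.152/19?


IP:   01111101.11111000.00010101.10011000
Mask: 11111111.11111111.11100000.00000000
AND operation:
Net:  01111101.11111000.00000000.00000000
Network: 125.248.0.0/19


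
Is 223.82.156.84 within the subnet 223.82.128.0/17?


Subnet network: 223.82.128.0
Test IP AND mask: 223.82.128.0
Yes, 223.82.156.84 is in 223.82.128.0/17


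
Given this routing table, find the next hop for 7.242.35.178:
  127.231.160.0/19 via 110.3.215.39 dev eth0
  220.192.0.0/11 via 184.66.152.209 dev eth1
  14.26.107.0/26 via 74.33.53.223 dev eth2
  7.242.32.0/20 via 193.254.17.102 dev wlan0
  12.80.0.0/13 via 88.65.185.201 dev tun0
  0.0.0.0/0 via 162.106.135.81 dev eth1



Longest prefix match for 7.242.35.178:
  /19 127.231.160.0: no
  /11 220.192.0.0: no
  /26 14.26.107.0: no
  /20 7.242.32.0: MATCH
  /13 12.80.0.0: no
  /0 0.0.0.0: MATCH
Selected: next-hop 193.254.17.102 via wlan0 (matched /20)


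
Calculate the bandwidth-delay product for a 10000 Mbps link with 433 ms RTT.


BDP = bandwidth * RTT
= 10000 Mbps * 433 ms
= 10000 * 1e6 * 433 / 1000 bits
= 4330000000 bits
= 541250000 bytes
= 528564.4531 KB
BDP = 4330000000 bits (541250000 bytes)


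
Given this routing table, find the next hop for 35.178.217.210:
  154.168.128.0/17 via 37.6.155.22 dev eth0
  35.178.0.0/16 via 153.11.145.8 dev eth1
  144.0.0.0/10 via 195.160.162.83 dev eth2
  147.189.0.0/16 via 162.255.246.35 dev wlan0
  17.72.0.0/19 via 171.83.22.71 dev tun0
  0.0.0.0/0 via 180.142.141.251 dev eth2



Longest prefix match for 35.178.217.210:
  /17 154.168.128.0: no
  /16 35.178.0.0: MATCH
  /10 144.0.0.0: no
  /16 147.189.0.0: no
  /19 17.72.0.0: no
  /0 0.0.0.0: MATCH
Selected: next-hop 153.11.145.8 via eth1 (matched /16)


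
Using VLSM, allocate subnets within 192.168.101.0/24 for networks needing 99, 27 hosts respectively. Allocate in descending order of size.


99 hosts -> /25 (126 usable): 192.168.101.0/25
27 hosts -> /27 (30 usable): 192.168.101.128/27
Allocation: 192.168.101.0/25 (99 hosts, 126 usable); 192.168.101.128/27 (27 hosts, 30 usable)


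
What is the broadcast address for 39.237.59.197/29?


Network: 39.237.59.192/29
Host bits = 3
Set all host bits to 1:
Broadcast: 39.237.59.199


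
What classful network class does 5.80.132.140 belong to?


First octet: 5
Binary: 00000101
0xxxxxxx -> Class A (1-126)
Class A, default mask 255.0.0.0 (/8)


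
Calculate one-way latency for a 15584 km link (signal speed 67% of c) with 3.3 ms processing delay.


Speed = 0.67 * 3e5 km/s = 201000 km/s
Propagation delay = 15584 / 201000 = 0.0775 s = 77.5323 ms
Processing delay = 3.3 ms
Total one-way latency = 80.8323 ms


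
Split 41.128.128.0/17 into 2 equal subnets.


New prefix = 17 + 1 = 18
Each subnet has 16384 addresses
  41.128.128.0/18
  41.128.192.0/18
Subnets: 41.128.128.0/18, 41.128.192.0/18


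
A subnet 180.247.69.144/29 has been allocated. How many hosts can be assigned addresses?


Host bits = 32 - 29 = 3
Total addresses = 2^3 = 8
Usable = total - 2 (network and broadcast)
Usable hosts: 6


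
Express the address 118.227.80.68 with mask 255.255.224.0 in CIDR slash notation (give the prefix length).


Binary: 11111111.11111111.11100000.00000000
Count leading 1s
Prefix: /19


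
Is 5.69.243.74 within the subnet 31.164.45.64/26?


Subnet network: 31.164.45.64
Test IP AND mask: 5.69.243.64
No, 5.69.243.74 is not in 31.164.45.64/26


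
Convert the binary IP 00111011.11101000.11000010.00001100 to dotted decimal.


00111011 = 59
11101000 = 232
11000010 = 194
00001100 = 12
IP: 59.232.194.12


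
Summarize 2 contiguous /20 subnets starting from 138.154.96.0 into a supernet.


Original prefix: /20
Number of subnets: 2 = 2^1
New prefix = 20 - 1 = 19
Supernet: 138.154.96.0/19


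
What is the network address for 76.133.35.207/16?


IP:   01001100.10000101.00100011.11001111
Mask: 11111111.11111111.00000000.00000000
AND operation:
Net:  01001100.10000101.00000000.00000000
Network: 76.133.0.0/16


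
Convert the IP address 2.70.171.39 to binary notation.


2 = 00000010
70 = 01000110
171 = 10101011
39 = 00100111
Binary: 00000010.01000110.10101011.00100111


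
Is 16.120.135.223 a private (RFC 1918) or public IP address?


RFC 1918 private ranges:
  10.0.0.0/8 (10.0.0.0 - 10.255.255.255)
  172.16.0.0/12 (172.16.0.0 - 172.31.255.255)
  192.168.0.0/16 (192.168.0.0 - 192.168.255.255)
Public (not in any RFC 1918 range)


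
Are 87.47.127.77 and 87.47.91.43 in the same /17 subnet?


Mask: 255.255.128.0
87.47.127.77 AND mask = 87.47.0.0
87.47.91.43 AND mask = 87.47.0.0
Yes, same subnet (87.47.0.0)


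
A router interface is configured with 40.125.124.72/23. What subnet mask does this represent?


/23 means 23 network bits, 9 host bits
Binary: 11111111111111111111111000000000
Mask: 255.255.254.0


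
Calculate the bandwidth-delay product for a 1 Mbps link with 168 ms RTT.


BDP = bandwidth * RTT
= 1 Mbps * 168 ms
= 1 * 1e6 * 168 / 1000 bits
= 168000 bits
= 21000 bytes
= 20.5078 KB
BDP = 168000 bits (21000 bytes)


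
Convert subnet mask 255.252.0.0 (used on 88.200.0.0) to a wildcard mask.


Subnet mask: 255.252.0.0
Wildcard = 255.255.255.255 - subnet mask
255 - 255 = 0
255 - 252 = 3
255 - 0 = 255
255 - 0 = 255
Wildcard: 0.3.255.255


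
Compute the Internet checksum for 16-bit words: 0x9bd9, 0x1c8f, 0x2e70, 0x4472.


Sum all words (with carry folding):
+ 0x9bd9 = 0x9bd9
+ 0x1c8f = 0xb868
+ 0x2e70 = 0xe6d8
+ 0x4472 = 0x2b4b
One's complement: ~0x2b4b
Checksum = 0xd4b4


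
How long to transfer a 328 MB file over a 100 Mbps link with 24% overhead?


Effective throughput = 100 * (1 - 24/100) = 76 Mbps
File size in Mb = 328 * 8 = 2624 Mb
Time = 2624 / 76
Time = 34.5263 seconds


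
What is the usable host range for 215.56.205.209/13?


Network: 215.56.0.0
Broadcast: 215.63.255.255
First usable = network + 1
Last usable = broadcast - 1
Range: 215.56.0.1 to 215.63.255.254


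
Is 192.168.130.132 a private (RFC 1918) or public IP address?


RFC 1918 private ranges:
  10.0.0.0/8 (10.0.0.0 - 10.255.255.255)
  172.16.0.0/12 (172.16.0.0 - 172.31.255.255)
  192.168.0.0/16 (192.168.0.0 - 192.168.255.255)
Private (in 192.168.0.0/16)


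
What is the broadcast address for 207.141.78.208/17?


Network: 207.141.0.0/17
Host bits = 15
Set all host bits to 1:
Broadcast: 207.141.127.255


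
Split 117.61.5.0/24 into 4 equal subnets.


New prefix = 24 + 2 = 26
Each subnet has 64 addresses
  117.61.5.0/26
  117.61.5.64/26
  117.61.5.128/26
  117.61.5.192/26
Subnets: 117.61.5.0/26, 117.61.5.64/26, 117.61.5.128/26, 117.61.5.192/26


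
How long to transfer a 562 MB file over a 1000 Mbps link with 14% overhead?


Effective throughput = 1000 * (1 - 14/100) = 860 Mbps
File size in Mb = 562 * 8 = 4496 Mb
Time = 4496 / 860
Time = 5.2279 seconds


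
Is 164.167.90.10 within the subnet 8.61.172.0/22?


Subnet network: 8.61.172.0
Test IP AND mask: 164.167.88.0
No, 164.167.90.10 is not in 8.61.172.0/22


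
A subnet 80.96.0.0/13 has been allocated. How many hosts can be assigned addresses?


Host bits = 32 - 13 = 19
Total addresses = 2^19 = 524288
Usable = total - 2 (network and broadcast)
Usable hosts: 524286


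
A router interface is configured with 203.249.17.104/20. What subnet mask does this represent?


/20 means 20 network bits, 12 host bits
Binary: 11111111111111111111000000000000
Mask: 255.255.240.0


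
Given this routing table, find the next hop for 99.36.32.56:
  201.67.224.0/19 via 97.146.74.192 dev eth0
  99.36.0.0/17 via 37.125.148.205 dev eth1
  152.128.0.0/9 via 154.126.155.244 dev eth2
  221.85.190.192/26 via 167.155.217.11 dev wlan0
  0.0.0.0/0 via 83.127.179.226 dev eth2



Longest prefix match for 99.36.32.56:
  /19 201.67.224.0: no
  /17 99.36.0.0: MATCH
  /9 152.128.0.0: no
  /26 221.85.190.192: no
  /0 0.0.0.0: MATCH
Selected: next-hop 37.125.148.205 via eth1 (matched /17)


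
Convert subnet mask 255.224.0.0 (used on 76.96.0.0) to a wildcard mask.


Subnet mask: 255.224.0.0
Wildcard = 255.255.255.255 - subnet mask
255 - 255 = 0
255 - 224 = 31
255 - 0 = 255
255 - 0 = 255
Wildcard: 0.31.255.255


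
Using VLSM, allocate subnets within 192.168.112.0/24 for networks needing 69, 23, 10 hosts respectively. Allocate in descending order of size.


69 hosts -> /25 (126 usable): 192.168.112.0/25
23 hosts -> /27 (30 usable): 192.168.112.128/27
10 hosts -> /28 (14 usable): 192.168.112.160/28
Allocation: 192.168.112.0/25 (69 hosts, 126 usable); 192.168.112.128/27 (23 hosts, 30 usable); 192.168.112.160/28 (10 hosts, 14 usable)


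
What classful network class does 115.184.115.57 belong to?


First octet: 115
Binary: 01110011
0xxxxxxx -> Class A (1-126)
Class A, default mask 255.0.0.0 (/8)


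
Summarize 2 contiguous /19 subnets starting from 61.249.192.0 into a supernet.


Original prefix: /19
Number of subnets: 2 = 2^1
New prefix = 19 - 1 = 18
Supernet: 61.249.192.0/18


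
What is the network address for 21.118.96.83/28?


IP:   00010101.01110110.01100000.01010011
Mask: 11111111.11111111.11111111.11110000
AND operation:
Net:  00010101.01110110.01100000.01010000
Network: 21.118.96.80/28


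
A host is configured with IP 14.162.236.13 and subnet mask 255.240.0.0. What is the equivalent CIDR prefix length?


Binary: 11111111.11110000.00000000.00000000
Count leading 1s
Prefix: /12


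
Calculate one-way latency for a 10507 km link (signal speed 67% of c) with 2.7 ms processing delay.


Speed = 0.67 * 3e5 km/s = 201000 km/s
Propagation delay = 10507 / 201000 = 0.0523 s = 52.2736 ms
Processing delay = 2.7 ms
Total one-way latency = 54.9736 ms


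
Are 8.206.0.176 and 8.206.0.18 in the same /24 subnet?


Mask: 255.255.255.0
8.206.0.176 AND mask = 8.206.0.0
8.206.0.18 AND mask = 8.206.0.0
Yes, same subnet (8.206.0.0)


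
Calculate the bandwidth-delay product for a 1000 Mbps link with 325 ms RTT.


BDP = bandwidth * RTT
= 1000 Mbps * 325 ms
= 1000 * 1e6 * 325 / 1000 bits
= 325000000 bits
= 40625000 bytes
= 39672.8516 KB
BDP = 325000000 bits (40625000 bytes)


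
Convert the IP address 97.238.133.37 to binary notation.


97 = 01100001
238 = 11101110
133 = 10000101
37 = 00100101
Binary: 01100001.11101110.10000101.00100101


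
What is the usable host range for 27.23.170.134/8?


Network: 27.0.0.0
Broadcast: 27.255.255.255
First usable = network + 1
Last usable = broadcast - 1
Range: 27.0.0.1 to 27.255.255.254


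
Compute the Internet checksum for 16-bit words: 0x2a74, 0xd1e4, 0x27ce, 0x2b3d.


Sum all words (with carry folding):
+ 0x2a74 = 0x2a74
+ 0xd1e4 = 0xfc58
+ 0x27ce = 0x2427
+ 0x2b3d = 0x4f64
One's complement: ~0x4f64
Checksum = 0xb09b


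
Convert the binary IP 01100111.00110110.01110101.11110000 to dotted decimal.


01100111 = 103
00110110 = 54
01110101 = 117
11110000 = 240
IP: 103.54.117.240


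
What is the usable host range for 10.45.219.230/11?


Network: 10.32.0.0
Broadcast: 10.63.255.255
First usable = network + 1
Last usable = broadcast - 1
Range: 10.32.0.1 to 10.63.255.254


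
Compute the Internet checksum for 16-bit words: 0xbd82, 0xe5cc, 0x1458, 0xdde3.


Sum all words (with carry folding):
+ 0xbd82 = 0xbd82
+ 0xe5cc = 0xa34f
+ 0x1458 = 0xb7a7
+ 0xdde3 = 0x958b
One's complement: ~0x958b
Checksum = 0x6a74


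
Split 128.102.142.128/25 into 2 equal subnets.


New prefix = 25 + 1 = 26
Each subnet has 64 addresses
  128.102.142.128/26
  128.102.142.192/26
Subnets: 128.102.142.128/26, 128.102.142.192/26


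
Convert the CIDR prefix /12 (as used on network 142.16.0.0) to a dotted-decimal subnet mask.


/12 means 12 network bits, 20 host bits
Binary: 11111111111100000000000000000000
Mask: 255.240.0.0
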